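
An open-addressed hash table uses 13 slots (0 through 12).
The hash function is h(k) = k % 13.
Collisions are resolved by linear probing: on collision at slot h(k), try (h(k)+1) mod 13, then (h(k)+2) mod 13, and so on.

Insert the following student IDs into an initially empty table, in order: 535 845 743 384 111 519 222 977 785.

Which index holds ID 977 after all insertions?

4

535 hashes to 2; slot 2 is free => place at 2.
845 hashes to 0; slot 0 is free => place at 0.
743 hashes to 2; 2 taken => place at 3.
384 hashes to 7; slot 7 is free => place at 7.
111 hashes to 7; 7 taken => place at 8.
519 hashes to 12; slot 12 is free => place at 12.
222 hashes to 1; slot 1 is free => place at 1.
977 hashes to 2; 2,3 taken => place at 4.
785 hashes to 5; slot 5 is free => place at 5.
Table: [845, 222, 535, 743, 977, 785, —, 384, 111, —, —, —, 519]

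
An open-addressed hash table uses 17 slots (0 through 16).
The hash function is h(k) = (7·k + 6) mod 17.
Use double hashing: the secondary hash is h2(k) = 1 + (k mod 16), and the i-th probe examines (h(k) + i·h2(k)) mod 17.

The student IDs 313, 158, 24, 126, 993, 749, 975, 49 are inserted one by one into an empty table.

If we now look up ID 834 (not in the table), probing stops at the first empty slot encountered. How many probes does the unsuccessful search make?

2

313 hashes to 4; slot 4 is free → place at 4.
158 hashes to 7; slot 7 is free → place at 7.
24 hashes to 4, h2=9; 4 taken → place at 13.
126 hashes to 4, h2=15; 4 taken → place at 2.
993 hashes to 4, h2=2; 4 taken → place at 6.
749 hashes to 13, h2=14; 13 taken → place at 10.
975 hashes to 14; slot 14 is free → place at 14.
49 hashes to 9; slot 9 is free → place at 9.
Table: [_, _, 126, _, 313, _, 993, 158, _, 49, 749, _, _, 24, 975, _, _]
Lookup 834: h=13, h2=3, probe 13,16 → slot 16 empty, not found.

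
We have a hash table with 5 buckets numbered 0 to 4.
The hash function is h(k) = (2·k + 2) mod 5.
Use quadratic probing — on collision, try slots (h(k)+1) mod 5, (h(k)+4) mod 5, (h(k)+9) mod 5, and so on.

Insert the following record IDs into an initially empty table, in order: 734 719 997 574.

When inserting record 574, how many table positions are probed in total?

734 hashes to 0; slot 0 is free => place at 0.
719 hashes to 0; 0 taken => place at 1.
997 hashes to 1; 1 taken => place at 2.
574 hashes to 0; 0,1 taken => place at 4.
Table: [734, 719, 997, —, 574]

3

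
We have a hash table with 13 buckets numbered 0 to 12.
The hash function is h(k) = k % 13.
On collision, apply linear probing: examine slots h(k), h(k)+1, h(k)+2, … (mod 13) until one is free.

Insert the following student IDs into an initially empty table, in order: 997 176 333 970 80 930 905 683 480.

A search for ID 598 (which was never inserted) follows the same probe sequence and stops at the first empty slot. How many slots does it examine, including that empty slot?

Insert 997: h=9, slot 9 empty -> index 9.
Insert 176: h=7, slot 7 empty -> index 7.
Insert 333: h=8, slot 8 empty -> index 8.
Insert 970: h=8, slots 8,9 occupied -> index 10.
Insert 80: h=2, slot 2 empty -> index 2.
Insert 930: h=7, slots 7,8,9,10 occupied -> index 11.
Insert 905: h=8, slots 8,9,10,11 occupied -> index 12.
Insert 683: h=7, slots 7,8,9,10,11,12 occupied -> index 0.
Insert 480: h=12, slots 12,0 occupied -> index 1.
Table: [683, 480, 80, ∅, ∅, ∅, ∅, 176, 333, 997, 970, 930, 905]
Lookup 598: h=0, probe 0,1,2,3 → slot 3 empty, not found.

4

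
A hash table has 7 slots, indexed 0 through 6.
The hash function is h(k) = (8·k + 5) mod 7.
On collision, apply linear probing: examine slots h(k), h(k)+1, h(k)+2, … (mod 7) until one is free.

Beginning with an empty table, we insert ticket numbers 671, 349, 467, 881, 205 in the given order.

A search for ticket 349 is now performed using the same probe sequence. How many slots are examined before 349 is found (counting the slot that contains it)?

671: h=4 => slot 4
349: h=4, probe 4,5 => slot 5
467: h=3 => slot 3
881: h=4, probe 4,5,6 => slot 6
205: h=0 => slot 0
Table: [205, ∅, ∅, 467, 671, 349, 881]
Lookup 349: h=4, probe 4,5 → found at 5.

2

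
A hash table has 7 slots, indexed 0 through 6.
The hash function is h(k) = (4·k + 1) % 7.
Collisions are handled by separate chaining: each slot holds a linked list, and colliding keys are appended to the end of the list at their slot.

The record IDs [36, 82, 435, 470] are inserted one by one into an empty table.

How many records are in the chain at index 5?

3

36 -> bucket 5
82 -> bucket 0
435 -> bucket 5 (collision)
470 -> bucket 5 (collision)
Final buckets:
0: 82
1: -
2: -
3: -
4: -
5: 36 -> 435 -> 470
6: -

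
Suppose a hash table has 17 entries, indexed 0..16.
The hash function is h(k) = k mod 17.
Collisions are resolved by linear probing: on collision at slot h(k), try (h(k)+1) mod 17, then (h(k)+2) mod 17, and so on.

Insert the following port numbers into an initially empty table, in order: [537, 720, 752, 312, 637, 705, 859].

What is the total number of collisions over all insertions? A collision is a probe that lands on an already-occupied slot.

4

537 hashes to 10; slot 10 is free => place at 10.
720 hashes to 6; slot 6 is free => place at 6.
752 hashes to 4; slot 4 is free => place at 4.
312 hashes to 6; 6 taken => place at 7.
637 hashes to 8; slot 8 is free => place at 8.
705 hashes to 8; 8 taken => place at 9.
859 hashes to 9; 9,10 taken => place at 11.
Table: [_, _, _, _, 752, _, 720, 312, 637, 705, 537, 859, _, _, _, _, _]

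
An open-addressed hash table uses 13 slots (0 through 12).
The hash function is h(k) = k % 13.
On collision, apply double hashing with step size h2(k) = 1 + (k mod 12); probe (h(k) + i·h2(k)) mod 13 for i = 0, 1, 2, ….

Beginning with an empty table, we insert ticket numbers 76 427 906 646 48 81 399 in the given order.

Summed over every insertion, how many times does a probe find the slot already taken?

4

76 hashes to 11; slot 11 is free => place at 11.
427 hashes to 11, h2=8; 11 taken => place at 6.
906 hashes to 9; slot 9 is free => place at 9.
646 hashes to 9, h2=11; 9 taken => place at 7.
48 hashes to 9, h2=1; 9 taken => place at 10.
81 hashes to 3; slot 3 is free => place at 3.
399 hashes to 9, h2=4; 9 taken => place at 0.
Table: [399, ∅, ∅, 81, ∅, ∅, 427, 646, ∅, 906, 48, 76, ∅]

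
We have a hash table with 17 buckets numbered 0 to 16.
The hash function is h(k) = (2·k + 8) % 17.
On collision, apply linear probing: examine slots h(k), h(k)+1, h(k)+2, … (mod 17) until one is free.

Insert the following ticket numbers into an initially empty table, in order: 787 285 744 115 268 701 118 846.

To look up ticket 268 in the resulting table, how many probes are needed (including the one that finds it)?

5

787: h=1 -> slot 1
285: h=0 -> slot 0
744: h=0, probe 0,1,2 -> slot 2
115: h=0, probe 0,1,2,3 -> slot 3
268: h=0, probe 0,1,2,3,4 -> slot 4
701: h=16 -> slot 16
118: h=6 -> slot 6
846: h=0, probe 0,1,2,3,4,5 -> slot 5
Table: [285, 787, 744, 115, 268, 846, 118, —, —, —, —, —, —, —, —, —, 701]
Lookup 268: h=0, probe 0,1,2,3,4 → found at 4.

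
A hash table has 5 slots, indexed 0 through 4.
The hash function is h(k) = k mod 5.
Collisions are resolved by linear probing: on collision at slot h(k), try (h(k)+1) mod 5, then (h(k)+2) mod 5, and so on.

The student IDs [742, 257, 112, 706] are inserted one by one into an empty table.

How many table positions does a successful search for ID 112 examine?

3

742 hashes to 2; slot 2 is free → place at 2.
257 hashes to 2; 2 taken → place at 3.
112 hashes to 2; 2,3 taken → place at 4.
706 hashes to 1; slot 1 is free → place at 1.
Table: [∅, 706, 742, 257, 112]
Lookup 112: h=2, probe 2,3,4 → found at 4.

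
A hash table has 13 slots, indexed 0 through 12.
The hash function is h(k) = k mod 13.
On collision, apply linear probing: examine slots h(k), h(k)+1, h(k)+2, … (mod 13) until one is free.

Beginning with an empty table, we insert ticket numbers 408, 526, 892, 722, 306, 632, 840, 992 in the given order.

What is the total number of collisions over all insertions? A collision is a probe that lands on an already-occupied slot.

Insert 408: h=5, slot 5 empty → index 5.
Insert 526: h=6, slot 6 empty → index 6.
Insert 892: h=8, slot 8 empty → index 8.
Insert 722: h=7, slot 7 empty → index 7.
Insert 306: h=7, slots 7,8 occupied → index 9.
Insert 632: h=8, slots 8,9 occupied → index 10.
Insert 840: h=8, slots 8,9,10 occupied → index 11.
Insert 992: h=4, slot 4 empty → index 4.
Table: [., ., ., ., 992, 408, 526, 722, 892, 306, 632, 840, .]

7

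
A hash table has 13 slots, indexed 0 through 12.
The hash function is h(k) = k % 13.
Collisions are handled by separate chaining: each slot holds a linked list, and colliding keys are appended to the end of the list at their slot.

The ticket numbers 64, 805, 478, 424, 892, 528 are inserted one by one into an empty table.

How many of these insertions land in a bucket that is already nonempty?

64 → bucket 12
805 → bucket 12 (collision)
478 → bucket 10
424 → bucket 8
892 → bucket 8 (collision)
528 → bucket 8 (collision)
Final buckets:
0: —
1: —
2: —
3: —
4: —
5: —
6: —
7: —
8: 424 -> 892 -> 528
9: —
10: 478
11: —
12: 64 -> 805

3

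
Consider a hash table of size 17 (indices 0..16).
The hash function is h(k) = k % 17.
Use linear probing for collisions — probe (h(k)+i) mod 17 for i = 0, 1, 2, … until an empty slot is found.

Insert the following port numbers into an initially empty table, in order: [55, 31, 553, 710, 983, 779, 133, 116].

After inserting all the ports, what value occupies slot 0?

55: h=4 => slot 4
31: h=14 => slot 14
553: h=9 => slot 9
710: h=13 => slot 13
983: h=14, probe 14,15 => slot 15
779: h=14, probe 14,15,16 => slot 16
133: h=14, probe 14,15,16,0 => slot 0
116: h=14, probe 14,15,16,0,1 => slot 1
Table: [133, 116, —, —, 55, —, —, —, —, 553, —, —, —, 710, 31, 983, 779]

133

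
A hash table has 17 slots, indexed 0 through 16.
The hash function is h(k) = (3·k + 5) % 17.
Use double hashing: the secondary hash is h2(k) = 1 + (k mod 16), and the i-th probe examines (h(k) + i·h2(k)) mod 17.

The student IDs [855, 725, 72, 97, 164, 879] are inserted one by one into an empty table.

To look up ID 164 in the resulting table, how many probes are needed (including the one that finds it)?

Insert 855: h=3, slot 3 empty => index 3.
Insert 725: h=4, slot 4 empty => index 4.
Insert 72: h=0, slot 0 empty => index 0.
Insert 97: h=7, slot 7 empty => index 7.
Insert 164: h=4, h2=5, slot 4 occupied => index 9.
Insert 879: h=7, h2=16, slot 7 occupied => index 6.
Table: [72, ∅, ∅, 855, 725, ∅, 879, 97, ∅, 164, ∅, ∅, ∅, ∅, ∅, ∅, ∅]
Lookup 164: h=4, h2=5, probe 4,9 → found at 9.

2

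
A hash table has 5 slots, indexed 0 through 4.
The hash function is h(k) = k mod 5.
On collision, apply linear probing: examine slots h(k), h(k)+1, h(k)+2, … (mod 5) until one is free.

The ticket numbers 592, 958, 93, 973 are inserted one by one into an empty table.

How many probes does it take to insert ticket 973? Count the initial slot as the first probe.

3

Insert 592: h=2, slot 2 empty → index 2.
Insert 958: h=3, slot 3 empty → index 3.
Insert 93: h=3, slot 3 occupied → index 4.
Insert 973: h=3, slots 3,4 occupied → index 0.
Table: [973, -, 592, 958, 93]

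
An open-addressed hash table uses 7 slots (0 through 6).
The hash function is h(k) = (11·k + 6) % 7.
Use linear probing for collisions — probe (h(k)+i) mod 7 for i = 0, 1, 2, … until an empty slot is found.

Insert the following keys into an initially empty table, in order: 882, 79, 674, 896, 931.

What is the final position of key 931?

882 hashes to 6; slot 6 is free → place at 6.
79 hashes to 0; slot 0 is free → place at 0.
674 hashes to 0; 0 taken → place at 1.
896 hashes to 6; 6,0,1 taken → place at 2.
931 hashes to 6; 6,0,1,2 taken → place at 3.
Table: [79, 674, 896, 931, ∅, ∅, 882]

3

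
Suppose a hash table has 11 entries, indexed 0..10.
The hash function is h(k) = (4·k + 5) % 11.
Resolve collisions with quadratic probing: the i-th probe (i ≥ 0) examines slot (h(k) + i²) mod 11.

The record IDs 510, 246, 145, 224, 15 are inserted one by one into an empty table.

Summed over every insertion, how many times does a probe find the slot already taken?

6

510: h=10 => slot 10
246: h=10, probe 10,0 => slot 0
145: h=2 => slot 2
224: h=10, probe 10,0,3 => slot 3
15: h=10, probe 10,0,3,8 => slot 8
Table: [246, ∅, 145, 224, ∅, ∅, ∅, ∅, 15, ∅, 510]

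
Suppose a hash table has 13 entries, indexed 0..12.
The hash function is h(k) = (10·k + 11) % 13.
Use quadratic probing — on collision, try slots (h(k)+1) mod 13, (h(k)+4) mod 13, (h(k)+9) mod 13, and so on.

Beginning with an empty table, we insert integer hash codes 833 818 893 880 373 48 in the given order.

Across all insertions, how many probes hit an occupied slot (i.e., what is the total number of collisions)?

8

833 hashes to 8; slot 8 is free -> place at 8.
818 hashes to 1; slot 1 is free -> place at 1.
893 hashes to 10; slot 10 is free -> place at 10.
880 hashes to 10; 10 taken -> place at 11.
373 hashes to 10; 10,11,1 taken -> place at 6.
48 hashes to 10; 10,11,1,6 taken -> place at 0.
Table: [48, 818, ., ., ., ., 373, ., 833, ., 893, 880, .]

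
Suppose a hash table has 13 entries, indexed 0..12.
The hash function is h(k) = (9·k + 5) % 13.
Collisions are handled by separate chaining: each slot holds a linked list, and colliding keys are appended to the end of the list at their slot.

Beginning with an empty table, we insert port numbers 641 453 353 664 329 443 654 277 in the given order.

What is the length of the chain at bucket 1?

641 -> bucket 2
453 -> bucket 0
353 -> bucket 10
664 -> bucket 1
329 -> bucket 2 (collision)
443 -> bucket 1 (collision)
654 -> bucket 2 (collision)
277 -> bucket 2 (collision)
Final buckets:
0: 453
1: 664 -> 443
2: 641 -> 329 -> 654 -> 277
3: _
4: _
5: _
6: _
7: _
8: _
9: _
10: 353
11: _
12: _

2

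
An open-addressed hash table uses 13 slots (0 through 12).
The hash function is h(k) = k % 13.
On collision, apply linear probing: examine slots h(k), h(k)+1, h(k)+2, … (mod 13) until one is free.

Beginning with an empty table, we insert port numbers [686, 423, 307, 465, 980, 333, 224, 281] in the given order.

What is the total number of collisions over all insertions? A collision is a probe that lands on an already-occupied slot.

686 hashes to 10; slot 10 is free -> place at 10.
423 hashes to 7; slot 7 is free -> place at 7.
307 hashes to 8; slot 8 is free -> place at 8.
465 hashes to 10; 10 taken -> place at 11.
980 hashes to 5; slot 5 is free -> place at 5.
333 hashes to 8; 8 taken -> place at 9.
224 hashes to 3; slot 3 is free -> place at 3.
281 hashes to 8; 8,9,10,11 taken -> place at 12.
Table: [∅, ∅, ∅, 224, ∅, 980, ∅, 423, 307, 333, 686, 465, 281]

6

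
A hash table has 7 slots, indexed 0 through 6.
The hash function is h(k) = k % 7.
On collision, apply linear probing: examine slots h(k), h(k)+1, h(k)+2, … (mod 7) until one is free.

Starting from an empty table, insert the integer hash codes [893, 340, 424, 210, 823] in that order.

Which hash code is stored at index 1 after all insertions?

893 hashes to 4; slot 4 is free → place at 4.
340 hashes to 4; 4 taken → place at 5.
424 hashes to 4; 4,5 taken → place at 6.
210 hashes to 0; slot 0 is free → place at 0.
823 hashes to 4; 4,5,6,0 taken → place at 1.
Table: [210, 823, ., ., 893, 340, 424]

823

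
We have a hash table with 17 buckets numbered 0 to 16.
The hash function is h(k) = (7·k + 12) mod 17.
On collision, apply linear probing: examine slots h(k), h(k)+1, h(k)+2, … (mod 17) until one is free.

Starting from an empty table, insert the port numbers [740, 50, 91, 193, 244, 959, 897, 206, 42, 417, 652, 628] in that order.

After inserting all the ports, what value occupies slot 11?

652

740: h=7 -> slot 7
50: h=5 -> slot 5
91: h=3 -> slot 3
193: h=3, probe 3,4 -> slot 4
244: h=3, probe 3,4,5,6 -> slot 6
959: h=10 -> slot 10
897: h=1 -> slot 1
206: h=9 -> slot 9
42: h=0 -> slot 0
417: h=7, probe 7,8 -> slot 8
652: h=3, probe 3,4,5,6,7,8,9,10,11 -> slot 11
628: h=5, probe 5,6,7,8,9,10,11,12 -> slot 12
Table: [42, 897, —, 91, 193, 50, 244, 740, 417, 206, 959, 652, 628, —, —, —, —]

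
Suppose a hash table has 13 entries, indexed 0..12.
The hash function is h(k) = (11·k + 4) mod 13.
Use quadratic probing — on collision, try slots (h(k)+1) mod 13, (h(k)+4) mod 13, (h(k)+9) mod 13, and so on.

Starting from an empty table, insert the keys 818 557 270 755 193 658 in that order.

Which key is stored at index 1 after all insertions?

658

818 hashes to 6; slot 6 is free → place at 6.
557 hashes to 8; slot 8 is free → place at 8.
270 hashes to 10; slot 10 is free → place at 10.
755 hashes to 2; slot 2 is free → place at 2.
193 hashes to 8; 8 taken → place at 9.
658 hashes to 1; slot 1 is free → place at 1.
Table: [—, 658, 755, —, —, —, 818, —, 557, 193, 270, —, —]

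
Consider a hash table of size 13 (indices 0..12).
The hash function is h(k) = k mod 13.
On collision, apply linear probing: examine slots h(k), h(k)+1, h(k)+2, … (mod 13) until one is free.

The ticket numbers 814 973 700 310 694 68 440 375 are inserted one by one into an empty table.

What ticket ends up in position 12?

700

814: h=8 => slot 8
973: h=11 => slot 11
700: h=11, probe 11,12 => slot 12
310: h=11, probe 11,12,0 => slot 0
694: h=5 => slot 5
68: h=3 => slot 3
440: h=11, probe 11,12,0,1 => slot 1
375: h=11, probe 11,12,0,1,2 => slot 2
Table: [310, 440, 375, 68, ., 694, ., ., 814, ., ., 973, 700]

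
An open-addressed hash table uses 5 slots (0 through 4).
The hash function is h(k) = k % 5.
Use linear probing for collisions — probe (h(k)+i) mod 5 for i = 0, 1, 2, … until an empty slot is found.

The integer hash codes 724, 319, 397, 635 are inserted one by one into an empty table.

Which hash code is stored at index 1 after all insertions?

635

724: h=4 → slot 4
319: h=4, probe 4,0 → slot 0
397: h=2 → slot 2
635: h=0, probe 0,1 → slot 1
Table: [319, 635, 397, _, 724]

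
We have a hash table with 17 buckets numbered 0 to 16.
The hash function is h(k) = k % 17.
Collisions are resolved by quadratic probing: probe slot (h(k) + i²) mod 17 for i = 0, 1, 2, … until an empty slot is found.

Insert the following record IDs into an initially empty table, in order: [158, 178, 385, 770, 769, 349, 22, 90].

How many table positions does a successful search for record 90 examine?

158: h=5 -> slot 5
178: h=8 -> slot 8
385: h=11 -> slot 11
770: h=5, probe 5,6 -> slot 6
769: h=4 -> slot 4
349: h=9 -> slot 9
22: h=5, probe 5,6,9,14 -> slot 14
90: h=5, probe 5,6,9,14,4,13 -> slot 13
Table: [-, -, -, -, 769, 158, 770, -, 178, 349, -, 385, -, 90, 22, -, -]
Lookup 90: h=5, probe 5,6,9,14,4,13 → found at 13.

6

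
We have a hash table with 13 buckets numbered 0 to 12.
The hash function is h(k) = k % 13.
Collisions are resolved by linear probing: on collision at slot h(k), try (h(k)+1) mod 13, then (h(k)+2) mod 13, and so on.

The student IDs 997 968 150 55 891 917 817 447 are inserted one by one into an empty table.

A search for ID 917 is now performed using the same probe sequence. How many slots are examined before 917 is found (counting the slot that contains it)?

997 hashes to 9; slot 9 is free => place at 9.
968 hashes to 6; slot 6 is free => place at 6.
150 hashes to 7; slot 7 is free => place at 7.
55 hashes to 3; slot 3 is free => place at 3.
891 hashes to 7; 7 taken => place at 8.
917 hashes to 7; 7,8,9 taken => place at 10.
817 hashes to 11; slot 11 is free => place at 11.
447 hashes to 5; slot 5 is free => place at 5.
Table: [—, —, —, 55, —, 447, 968, 150, 891, 997, 917, 817, —]
Lookup 917: h=7, probe 7,8,9,10 → found at 10.

4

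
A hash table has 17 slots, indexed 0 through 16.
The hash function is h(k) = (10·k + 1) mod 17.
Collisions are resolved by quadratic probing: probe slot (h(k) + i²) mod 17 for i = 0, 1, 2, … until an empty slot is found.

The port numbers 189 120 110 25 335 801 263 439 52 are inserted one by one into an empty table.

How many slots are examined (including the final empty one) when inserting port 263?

Insert 189: h=4, slot 4 empty -> index 4.
Insert 120: h=11, slot 11 empty -> index 11.
Insert 110: h=13, slot 13 empty -> index 13.
Insert 25: h=13, slot 13 occupied -> index 14.
Insert 335: h=2, slot 2 empty -> index 2.
Insert 801: h=4, slot 4 occupied -> index 5.
Insert 263: h=13, slots 13,14 occupied -> index 0.
Insert 439: h=5, slot 5 occupied -> index 6.
Insert 52: h=11, slot 11 occupied -> index 12.
Table: [263, ., 335, ., 189, 801, 439, ., ., ., ., 120, 52, 110, 25, ., .]

3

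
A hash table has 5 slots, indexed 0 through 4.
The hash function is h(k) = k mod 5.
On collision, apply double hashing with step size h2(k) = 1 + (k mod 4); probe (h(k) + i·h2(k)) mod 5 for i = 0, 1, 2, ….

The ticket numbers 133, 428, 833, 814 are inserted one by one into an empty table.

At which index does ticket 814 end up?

2

133 hashes to 3; slot 3 is free => place at 3.
428 hashes to 3, h2=1; 3 taken => place at 4.
833 hashes to 3, h2=2; 3 taken => place at 0.
814 hashes to 4, h2=3; 4 taken => place at 2.
Table: [833, ∅, 814, 133, 428]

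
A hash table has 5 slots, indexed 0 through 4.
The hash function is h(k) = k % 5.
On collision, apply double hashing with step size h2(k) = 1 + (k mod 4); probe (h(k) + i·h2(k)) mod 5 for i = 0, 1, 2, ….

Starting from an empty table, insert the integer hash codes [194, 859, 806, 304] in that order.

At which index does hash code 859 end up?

Insert 194: h=4, slot 4 empty -> index 4.
Insert 859: h=4, h2=4, slot 4 occupied -> index 3.
Insert 806: h=1, slot 1 empty -> index 1.
Insert 304: h=4, h2=1, slot 4 occupied -> index 0.
Table: [304, 806, ∅, 859, 194]

3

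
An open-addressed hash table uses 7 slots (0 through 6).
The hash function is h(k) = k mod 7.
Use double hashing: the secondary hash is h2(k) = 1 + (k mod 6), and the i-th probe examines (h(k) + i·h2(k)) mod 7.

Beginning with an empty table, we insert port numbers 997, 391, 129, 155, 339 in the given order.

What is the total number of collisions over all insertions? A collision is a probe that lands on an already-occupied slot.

3

997: h=3 => slot 3
391: h=6 => slot 6
129: h=3, h2=4, probe 3,0 => slot 0
155: h=1 => slot 1
339: h=3, h2=4, probe 3,0,4 => slot 4
Table: [129, 155, -, 997, 339, -, 391]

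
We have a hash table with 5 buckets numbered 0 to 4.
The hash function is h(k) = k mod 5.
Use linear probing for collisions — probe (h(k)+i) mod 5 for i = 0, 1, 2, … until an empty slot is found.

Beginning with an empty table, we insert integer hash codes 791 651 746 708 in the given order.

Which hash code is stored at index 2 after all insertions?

Insert 791: h=1, slot 1 empty -> index 1.
Insert 651: h=1, slot 1 occupied -> index 2.
Insert 746: h=1, slots 1,2 occupied -> index 3.
Insert 708: h=3, slot 3 occupied -> index 4.
Table: [—, 791, 651, 746, 708]

651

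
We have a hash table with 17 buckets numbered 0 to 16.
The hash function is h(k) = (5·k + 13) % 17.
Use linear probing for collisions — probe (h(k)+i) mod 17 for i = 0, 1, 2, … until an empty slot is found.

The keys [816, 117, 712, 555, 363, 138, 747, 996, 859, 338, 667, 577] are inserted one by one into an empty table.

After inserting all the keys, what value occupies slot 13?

816: h=13 -> slot 13
117: h=3 -> slot 3
712: h=3, probe 3,4 -> slot 4
555: h=0 -> slot 0
363: h=9 -> slot 9
138: h=6 -> slot 6
747: h=8 -> slot 8
996: h=12 -> slot 12
859: h=7 -> slot 7
338: h=3, probe 3,4,5 -> slot 5
667: h=16 -> slot 16
577: h=8, probe 8,9,10 -> slot 10
Table: [555, ., ., 117, 712, 338, 138, 859, 747, 363, 577, ., 996, 816, ., ., 667]

816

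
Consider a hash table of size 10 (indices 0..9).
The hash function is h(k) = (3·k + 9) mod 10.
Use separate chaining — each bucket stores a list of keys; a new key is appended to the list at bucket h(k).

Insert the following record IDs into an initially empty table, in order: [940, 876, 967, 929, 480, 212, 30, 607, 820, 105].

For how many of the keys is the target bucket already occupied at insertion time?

Insert 940: h=9, bucket 9 empty -> new chain.
Insert 876: h=7, bucket 7 empty -> new chain.
Insert 967: h=0, bucket 0 empty -> new chain.
Insert 929: h=6, bucket 6 empty -> new chain.
Insert 480: h=9, bucket 9 nonempty -> append to chain.
Insert 212: h=5, bucket 5 empty -> new chain.
Insert 30: h=9, bucket 9 nonempty -> append to chain.
Insert 607: h=0, bucket 0 nonempty -> append to chain.
Insert 820: h=9, bucket 9 nonempty -> append to chain.
Insert 105: h=4, bucket 4 empty -> new chain.
Final buckets:
0: 967 -> 607
1: ∅
2: ∅
3: ∅
4: 105
5: 212
6: 929
7: 876
8: ∅
9: 940 -> 480 -> 30 -> 820

4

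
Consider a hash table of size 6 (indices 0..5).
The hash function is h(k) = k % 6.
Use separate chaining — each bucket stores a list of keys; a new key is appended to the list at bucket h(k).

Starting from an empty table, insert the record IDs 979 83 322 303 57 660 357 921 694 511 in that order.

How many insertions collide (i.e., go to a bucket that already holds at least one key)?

5

Insert 979: h=1, bucket 1 empty -> new chain.
Insert 83: h=5, bucket 5 empty -> new chain.
Insert 322: h=4, bucket 4 empty -> new chain.
Insert 303: h=3, bucket 3 empty -> new chain.
Insert 57: h=3, bucket 3 nonempty -> append to chain.
Insert 660: h=0, bucket 0 empty -> new chain.
Insert 357: h=3, bucket 3 nonempty -> append to chain.
Insert 921: h=3, bucket 3 nonempty -> append to chain.
Insert 694: h=4, bucket 4 nonempty -> append to chain.
Insert 511: h=1, bucket 1 nonempty -> append to chain.
Final buckets:
0: 660
1: 979 -> 511
2: .
3: 303 -> 57 -> 357 -> 921
4: 322 -> 694
5: 83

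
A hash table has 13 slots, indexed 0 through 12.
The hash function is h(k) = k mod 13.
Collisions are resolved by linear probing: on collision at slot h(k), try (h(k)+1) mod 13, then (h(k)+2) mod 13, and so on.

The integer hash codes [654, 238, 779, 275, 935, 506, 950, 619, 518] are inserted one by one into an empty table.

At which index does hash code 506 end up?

1

654: h=4 -> slot 4
238: h=4, probe 4,5 -> slot 5
779: h=12 -> slot 12
275: h=2 -> slot 2
935: h=12, probe 12,0 -> slot 0
506: h=12, probe 12,0,1 -> slot 1
950: h=1, probe 1,2,3 -> slot 3
619: h=8 -> slot 8
518: h=11 -> slot 11
Table: [935, 506, 275, 950, 654, 238, _, _, 619, _, _, 518, 779]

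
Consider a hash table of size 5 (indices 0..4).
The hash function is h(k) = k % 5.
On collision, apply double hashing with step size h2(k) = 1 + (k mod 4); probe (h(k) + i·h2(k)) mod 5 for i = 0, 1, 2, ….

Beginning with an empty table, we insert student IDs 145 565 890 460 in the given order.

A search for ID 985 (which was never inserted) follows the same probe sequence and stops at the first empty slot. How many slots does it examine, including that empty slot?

145 hashes to 0; slot 0 is free => place at 0.
565 hashes to 0, h2=2; 0 taken => place at 2.
890 hashes to 0, h2=3; 0 taken => place at 3.
460 hashes to 0, h2=1; 0 taken => place at 1.
Table: [145, 460, 565, 890, .]
Lookup 985: h=0, h2=2, probe 0,2,4 → slot 4 empty, not found.

3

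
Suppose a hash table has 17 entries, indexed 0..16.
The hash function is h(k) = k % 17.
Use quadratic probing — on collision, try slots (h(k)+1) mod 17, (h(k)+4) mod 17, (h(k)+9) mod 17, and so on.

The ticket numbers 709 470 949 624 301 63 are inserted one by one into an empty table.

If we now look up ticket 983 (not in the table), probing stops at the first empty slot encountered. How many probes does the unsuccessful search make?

Insert 709: h=12, slot 12 empty -> index 12.
Insert 470: h=11, slot 11 empty -> index 11.
Insert 949: h=14, slot 14 empty -> index 14.
Insert 624: h=12, slot 12 occupied -> index 13.
Insert 301: h=12, slots 12,13 occupied -> index 16.
Insert 63: h=12, slots 12,13,16 occupied -> index 4.
Table: [—, —, —, —, 63, —, —, —, —, —, —, 470, 709, 624, 949, —, 301]
Lookup 983: h=14, probe 14,15 → slot 15 empty, not found.

2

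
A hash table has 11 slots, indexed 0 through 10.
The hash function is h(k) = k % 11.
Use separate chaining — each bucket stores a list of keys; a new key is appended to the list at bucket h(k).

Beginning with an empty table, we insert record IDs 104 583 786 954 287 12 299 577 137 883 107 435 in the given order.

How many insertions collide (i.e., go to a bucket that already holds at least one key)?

5

Insert 104: h=5, bucket 5 empty → new chain.
Insert 583: h=0, bucket 0 empty → new chain.
Insert 786: h=5, bucket 5 nonempty → append to chain.
Insert 954: h=8, bucket 8 empty → new chain.
Insert 287: h=1, bucket 1 empty → new chain.
Insert 12: h=1, bucket 1 nonempty → append to chain.
Insert 299: h=2, bucket 2 empty → new chain.
Insert 577: h=5, bucket 5 nonempty → append to chain.
Insert 137: h=5, bucket 5 nonempty → append to chain.
Insert 883: h=3, bucket 3 empty → new chain.
Insert 107: h=8, bucket 8 nonempty → append to chain.
Insert 435: h=6, bucket 6 empty → new chain.
Final buckets:
0: 583
1: 287 -> 12
2: 299
3: 883
4: —
5: 104 -> 786 -> 577 -> 137
6: 435
7: —
8: 954 -> 107
9: —
10: —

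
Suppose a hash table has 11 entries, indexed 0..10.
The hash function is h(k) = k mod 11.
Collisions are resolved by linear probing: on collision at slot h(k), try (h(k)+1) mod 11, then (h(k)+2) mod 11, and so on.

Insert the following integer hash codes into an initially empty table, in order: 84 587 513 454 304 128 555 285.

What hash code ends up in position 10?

128

Insert 84: h=7, slot 7 empty => index 7.
Insert 587: h=4, slot 4 empty => index 4.
Insert 513: h=7, slot 7 occupied => index 8.
Insert 454: h=3, slot 3 empty => index 3.
Insert 304: h=7, slots 7,8 occupied => index 9.
Insert 128: h=7, slots 7,8,9 occupied => index 10.
Insert 555: h=5, slot 5 empty => index 5.
Insert 285: h=10, slot 10 occupied => index 0.
Table: [285, -, -, 454, 587, 555, -, 84, 513, 304, 128]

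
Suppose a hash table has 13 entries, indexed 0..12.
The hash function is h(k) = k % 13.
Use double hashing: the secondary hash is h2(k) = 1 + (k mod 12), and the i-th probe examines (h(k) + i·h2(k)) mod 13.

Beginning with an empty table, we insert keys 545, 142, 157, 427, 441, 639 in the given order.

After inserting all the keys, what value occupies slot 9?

545: h=12 => slot 12
142: h=12, h2=11, probe 12,10 => slot 10
157: h=1 => slot 1
427: h=11 => slot 11
441: h=12, h2=10, probe 12,9 => slot 9
639: h=2 => slot 2
Table: [—, 157, 639, —, —, —, —, —, —, 441, 142, 427, 545]

441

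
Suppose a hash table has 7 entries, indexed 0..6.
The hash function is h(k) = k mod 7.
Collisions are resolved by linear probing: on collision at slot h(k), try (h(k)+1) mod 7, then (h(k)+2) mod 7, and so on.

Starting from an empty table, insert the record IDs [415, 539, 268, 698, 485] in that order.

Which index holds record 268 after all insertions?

415: h=2 => slot 2
539: h=0 => slot 0
268: h=2, probe 2,3 => slot 3
698: h=5 => slot 5
485: h=2, probe 2,3,4 => slot 4
Table: [539, —, 415, 268, 485, 698, —]

3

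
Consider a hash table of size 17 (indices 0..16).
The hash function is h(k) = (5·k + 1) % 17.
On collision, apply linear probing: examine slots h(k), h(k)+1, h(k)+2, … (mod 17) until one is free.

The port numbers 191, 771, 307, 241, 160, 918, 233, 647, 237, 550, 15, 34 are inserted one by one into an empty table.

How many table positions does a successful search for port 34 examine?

3

191 hashes to 4; slot 4 is free => place at 4.
771 hashes to 14; slot 14 is free => place at 14.
307 hashes to 6; slot 6 is free => place at 6.
241 hashes to 16; slot 16 is free => place at 16.
160 hashes to 2; slot 2 is free => place at 2.
918 hashes to 1; slot 1 is free => place at 1.
233 hashes to 10; slot 10 is free => place at 10.
647 hashes to 6; 6 taken => place at 7.
237 hashes to 13; slot 13 is free => place at 13.
550 hashes to 14; 14 taken => place at 15.
15 hashes to 8; slot 8 is free => place at 8.
34 hashes to 1; 1,2 taken => place at 3.
Table: [., 918, 160, 34, 191, ., 307, 647, 15, ., 233, ., ., 237, 771, 550, 241]
Lookup 34: h=1, probe 1,2,3 → found at 3.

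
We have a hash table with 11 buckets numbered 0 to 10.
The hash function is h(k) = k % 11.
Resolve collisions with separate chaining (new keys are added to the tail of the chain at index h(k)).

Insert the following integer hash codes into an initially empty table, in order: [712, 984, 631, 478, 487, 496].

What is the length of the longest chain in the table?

2

Insert 712: h=8, bucket 8 empty -> new chain.
Insert 984: h=5, bucket 5 empty -> new chain.
Insert 631: h=4, bucket 4 empty -> new chain.
Insert 478: h=5, bucket 5 nonempty -> append to chain.
Insert 487: h=3, bucket 3 empty -> new chain.
Insert 496: h=1, bucket 1 empty -> new chain.
Final buckets:
0: ∅
1: 496
2: ∅
3: 487
4: 631
5: 984 -> 478
6: ∅
7: ∅
8: 712
9: ∅
10: ∅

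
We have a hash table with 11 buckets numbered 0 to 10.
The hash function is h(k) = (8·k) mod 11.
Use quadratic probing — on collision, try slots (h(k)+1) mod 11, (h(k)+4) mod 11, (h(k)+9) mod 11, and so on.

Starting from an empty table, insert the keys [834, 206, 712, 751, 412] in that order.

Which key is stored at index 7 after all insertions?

412

834 hashes to 6; slot 6 is free => place at 6.
206 hashes to 9; slot 9 is free => place at 9.
712 hashes to 9; 9 taken => place at 10.
751 hashes to 2; slot 2 is free => place at 2.
412 hashes to 7; slot 7 is free => place at 7.
Table: [-, -, 751, -, -, -, 834, 412, -, 206, 712]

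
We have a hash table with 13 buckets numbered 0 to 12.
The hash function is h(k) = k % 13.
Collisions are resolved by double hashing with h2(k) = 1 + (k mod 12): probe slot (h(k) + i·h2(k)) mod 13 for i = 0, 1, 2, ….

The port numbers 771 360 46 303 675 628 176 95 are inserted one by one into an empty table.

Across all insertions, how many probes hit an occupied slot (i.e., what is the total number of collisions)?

Insert 771: h=4, slot 4 empty → index 4.
Insert 360: h=9, slot 9 empty → index 9.
Insert 46: h=7, slot 7 empty → index 7.
Insert 303: h=4, h2=4, slot 4 occupied → index 8.
Insert 675: h=12, slot 12 empty → index 12.
Insert 628: h=4, h2=5, slots 4,9 occupied → index 1.
Insert 176: h=7, h2=9, slot 7 occupied → index 3.
Insert 95: h=4, h2=12, slots 4,3 occupied → index 2.
Table: [., 628, 95, 176, 771, ., ., 46, 303, 360, ., ., 675]

6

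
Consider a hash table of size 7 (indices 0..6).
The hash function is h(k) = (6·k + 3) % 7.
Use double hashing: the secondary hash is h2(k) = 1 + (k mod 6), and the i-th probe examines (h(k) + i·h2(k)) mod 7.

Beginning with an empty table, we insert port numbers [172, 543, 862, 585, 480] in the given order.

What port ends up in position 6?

172

172 hashes to 6; slot 6 is free => place at 6.
543 hashes to 6, h2=4; 6 taken => place at 3.
862 hashes to 2; slot 2 is free => place at 2.
585 hashes to 6, h2=4; 6,3 taken => place at 0.
480 hashes to 6, h2=1; 6,0 taken => place at 1.
Table: [585, 480, 862, 543, ∅, ∅, 172]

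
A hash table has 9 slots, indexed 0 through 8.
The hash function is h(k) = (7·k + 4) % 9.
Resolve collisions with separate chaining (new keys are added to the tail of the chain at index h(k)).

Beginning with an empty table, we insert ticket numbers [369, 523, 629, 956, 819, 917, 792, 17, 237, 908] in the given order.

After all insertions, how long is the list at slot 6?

4

369 → bucket 4
523 → bucket 2
629 → bucket 6
956 → bucket 0
819 → bucket 4 (collision)
917 → bucket 6 (collision)
792 → bucket 4 (collision)
17 → bucket 6 (collision)
237 → bucket 7
908 → bucket 6 (collision)
Final buckets:
0: 956
1: —
2: 523
3: —
4: 369 -> 819 -> 792
5: —
6: 629 -> 917 -> 17 -> 908
7: 237
8: —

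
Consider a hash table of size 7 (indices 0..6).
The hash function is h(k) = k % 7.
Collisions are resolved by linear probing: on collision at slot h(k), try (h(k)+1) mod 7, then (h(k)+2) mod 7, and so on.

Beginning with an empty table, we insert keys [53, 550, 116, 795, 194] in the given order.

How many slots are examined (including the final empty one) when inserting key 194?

4

53 hashes to 4; slot 4 is free => place at 4.
550 hashes to 4; 4 taken => place at 5.
116 hashes to 4; 4,5 taken => place at 6.
795 hashes to 4; 4,5,6 taken => place at 0.
194 hashes to 5; 5,6,0 taken => place at 1.
Table: [795, 194, ∅, ∅, 53, 550, 116]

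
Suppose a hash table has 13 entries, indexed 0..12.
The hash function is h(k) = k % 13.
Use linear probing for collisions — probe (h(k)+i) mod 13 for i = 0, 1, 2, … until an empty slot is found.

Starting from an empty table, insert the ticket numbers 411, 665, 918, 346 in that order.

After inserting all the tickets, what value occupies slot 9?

918

411: h=8 -> slot 8
665: h=2 -> slot 2
918: h=8, probe 8,9 -> slot 9
346: h=8, probe 8,9,10 -> slot 10
Table: [∅, ∅, 665, ∅, ∅, ∅, ∅, ∅, 411, 918, 346, ∅, ∅]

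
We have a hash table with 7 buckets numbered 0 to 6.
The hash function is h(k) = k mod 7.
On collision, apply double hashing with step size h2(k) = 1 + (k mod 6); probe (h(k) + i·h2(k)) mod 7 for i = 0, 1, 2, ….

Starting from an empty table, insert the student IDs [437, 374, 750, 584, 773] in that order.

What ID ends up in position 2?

437: h=3 => slot 3
374: h=3, h2=3, probe 3,6 => slot 6
750: h=1 => slot 1
584: h=3, h2=3, probe 3,6,2 => slot 2
773: h=3, h2=6, probe 3,2,1,0 => slot 0
Table: [773, 750, 584, 437, ., ., 374]

584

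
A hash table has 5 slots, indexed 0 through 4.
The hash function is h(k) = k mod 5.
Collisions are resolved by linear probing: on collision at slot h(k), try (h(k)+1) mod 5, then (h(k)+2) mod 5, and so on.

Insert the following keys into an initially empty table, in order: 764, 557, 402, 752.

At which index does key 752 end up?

764 hashes to 4; slot 4 is free => place at 4.
557 hashes to 2; slot 2 is free => place at 2.
402 hashes to 2; 2 taken => place at 3.
752 hashes to 2; 2,3,4 taken => place at 0.
Table: [752, —, 557, 402, 764]

0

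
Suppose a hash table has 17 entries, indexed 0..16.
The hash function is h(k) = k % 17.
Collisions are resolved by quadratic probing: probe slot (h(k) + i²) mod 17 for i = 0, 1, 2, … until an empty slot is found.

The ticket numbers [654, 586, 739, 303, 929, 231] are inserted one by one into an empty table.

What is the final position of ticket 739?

12

Insert 654: h=8, slot 8 empty => index 8.
Insert 586: h=8, slot 8 occupied => index 9.
Insert 739: h=8, slots 8,9 occupied => index 12.
Insert 303: h=14, slot 14 empty => index 14.
Insert 929: h=11, slot 11 empty => index 11.
Insert 231: h=10, slot 10 empty => index 10.
Table: [-, -, -, -, -, -, -, -, 654, 586, 231, 929, 739, -, 303, -, -]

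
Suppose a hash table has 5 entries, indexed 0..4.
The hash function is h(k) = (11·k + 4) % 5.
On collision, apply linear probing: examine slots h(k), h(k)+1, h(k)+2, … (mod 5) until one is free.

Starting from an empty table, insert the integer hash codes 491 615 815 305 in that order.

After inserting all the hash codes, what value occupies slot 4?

491 hashes to 0; slot 0 is free → place at 0.
615 hashes to 4; slot 4 is free → place at 4.
815 hashes to 4; 4,0 taken → place at 1.
305 hashes to 4; 4,0,1 taken → place at 2.
Table: [491, 815, 305, —, 615]

615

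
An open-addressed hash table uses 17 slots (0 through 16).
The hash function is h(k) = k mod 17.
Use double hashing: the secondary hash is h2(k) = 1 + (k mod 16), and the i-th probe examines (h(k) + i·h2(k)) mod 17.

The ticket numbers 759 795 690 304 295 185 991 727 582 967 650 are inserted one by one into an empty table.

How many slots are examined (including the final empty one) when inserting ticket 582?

3

Insert 759: h=11, slot 11 empty → index 11.
Insert 795: h=13, slot 13 empty → index 13.
Insert 690: h=10, slot 10 empty → index 10.
Insert 304: h=15, slot 15 empty → index 15.
Insert 295: h=6, slot 6 empty → index 6.
Insert 185: h=15, h2=10, slot 15 occupied → index 8.
Insert 991: h=5, slot 5 empty → index 5.
Insert 727: h=13, h2=8, slot 13 occupied → index 4.
Insert 582: h=4, h2=7, slots 4,11 occupied → index 1.
Insert 967: h=15, h2=8, slots 15,6 occupied → index 14.
Insert 650: h=4, h2=11, slots 4,15 occupied → index 9.
Table: [—, 582, —, —, 727, 991, 295, —, 185, 650, 690, 759, —, 795, 967, 304, —]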